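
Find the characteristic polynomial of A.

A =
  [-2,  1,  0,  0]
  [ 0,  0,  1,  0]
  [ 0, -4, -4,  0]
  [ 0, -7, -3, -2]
x^4 + 8*x^3 + 24*x^2 + 32*x + 16

Expanding det(x·I − A) (e.g. by cofactor expansion or by noting that A is similar to its Jordan form J, which has the same characteristic polynomial as A) gives
  χ_A(x) = x^4 + 8*x^3 + 24*x^2 + 32*x + 16
which factors as (x + 2)^4. The eigenvalues (with algebraic multiplicities) are λ = -2 with multiplicity 4.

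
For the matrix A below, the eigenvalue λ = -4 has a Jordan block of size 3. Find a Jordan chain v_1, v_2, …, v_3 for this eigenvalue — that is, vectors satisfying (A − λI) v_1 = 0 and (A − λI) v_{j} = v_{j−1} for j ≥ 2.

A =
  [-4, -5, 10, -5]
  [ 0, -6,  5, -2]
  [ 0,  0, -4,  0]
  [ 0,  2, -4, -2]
A Jordan chain for λ = -4 of length 3:
v_1 = (-5, -2, 0, 2)ᵀ
v_2 = (10, 5, 0, -4)ᵀ
v_3 = (0, 0, 1, 0)ᵀ

Let N = A − (-4)·I. We want v_3 with N^3 v_3 = 0 but N^2 v_3 ≠ 0; then v_{j-1} := N · v_j for j = 3, …, 2.

Pick v_3 = (0, 0, 1, 0)ᵀ.
Then v_2 = N · v_3 = (10, 5, 0, -4)ᵀ.
Then v_1 = N · v_2 = (-5, -2, 0, 2)ᵀ.

Sanity check: (A − (-4)·I) v_1 = (0, 0, 0, 0)ᵀ = 0. ✓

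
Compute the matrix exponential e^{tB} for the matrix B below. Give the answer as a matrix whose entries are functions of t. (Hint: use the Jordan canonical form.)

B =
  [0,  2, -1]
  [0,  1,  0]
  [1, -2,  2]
e^{tB} =
  [-t*exp(t) + exp(t), 2*t*exp(t), -t*exp(t)]
  [0, exp(t), 0]
  [t*exp(t), -2*t*exp(t), t*exp(t) + exp(t)]

Strategy: write B = P · J · P⁻¹ where J is a Jordan canonical form, so e^{tB} = P · e^{tJ} · P⁻¹, and e^{tJ} can be computed block-by-block.

B has Jordan form
J =
  [1, 1, 0]
  [0, 1, 0]
  [0, 0, 1]
(up to reordering of blocks).

Per-block formulas:
  For a 1×1 block at λ = 1: exp(t · [1]) = [e^(1t)].
  For a 2×2 Jordan block J_2(1): exp(t · J_2(1)) = e^(1t)·(I + t·N), where N is the 2×2 nilpotent shift.

After assembling e^{tJ} and conjugating by P, we get:

e^{tB} =
  [-t*exp(t) + exp(t), 2*t*exp(t), -t*exp(t)]
  [0, exp(t), 0]
  [t*exp(t), -2*t*exp(t), t*exp(t) + exp(t)]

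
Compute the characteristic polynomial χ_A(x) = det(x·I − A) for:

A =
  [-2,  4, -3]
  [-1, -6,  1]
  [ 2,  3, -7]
x^3 + 15*x^2 + 75*x + 125

Expanding det(x·I − A) (e.g. by cofactor expansion or by noting that A is similar to its Jordan form J, which has the same characteristic polynomial as A) gives
  χ_A(x) = x^3 + 15*x^2 + 75*x + 125
which factors as (x + 5)^3. The eigenvalues (with algebraic multiplicities) are λ = -5 with multiplicity 3.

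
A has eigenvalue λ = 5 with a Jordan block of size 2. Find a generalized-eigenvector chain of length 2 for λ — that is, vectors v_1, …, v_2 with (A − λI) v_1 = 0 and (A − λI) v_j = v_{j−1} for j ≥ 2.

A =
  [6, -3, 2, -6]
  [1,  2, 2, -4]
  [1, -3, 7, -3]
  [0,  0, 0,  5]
A Jordan chain for λ = 5 of length 2:
v_1 = (1, 1, 1, 0)ᵀ
v_2 = (1, 0, 0, 0)ᵀ

Let N = A − (5)·I. We want v_2 with N^2 v_2 = 0 but N^1 v_2 ≠ 0; then v_{j-1} := N · v_j for j = 2, …, 2.

Pick v_2 = (1, 0, 0, 0)ᵀ.
Then v_1 = N · v_2 = (1, 1, 1, 0)ᵀ.

Sanity check: (A − (5)·I) v_1 = (0, 0, 0, 0)ᵀ = 0. ✓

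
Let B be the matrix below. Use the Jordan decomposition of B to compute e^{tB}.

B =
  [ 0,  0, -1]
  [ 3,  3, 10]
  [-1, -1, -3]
e^{tB} =
  [t^2/2 + 1, t^2/2, 3*t^2/2 - t]
  [-t^2/2 + 3*t, -t^2/2 + 3*t + 1, -3*t^2/2 + 10*t]
  [-t, -t, 1 - 3*t]

Strategy: write B = P · J · P⁻¹ where J is a Jordan canonical form, so e^{tB} = P · e^{tJ} · P⁻¹, and e^{tJ} can be computed block-by-block.

B has Jordan form
J =
  [0, 1, 0]
  [0, 0, 1]
  [0, 0, 0]
(up to reordering of blocks).

Per-block formulas:
  For a 3×3 Jordan block J_3(0): exp(t · J_3(0)) = e^(0t)·(I + t·N + (t^2/2)·N^2), where N is the 3×3 nilpotent shift.

After assembling e^{tJ} and conjugating by P, we get:

e^{tB} =
  [t^2/2 + 1, t^2/2, 3*t^2/2 - t]
  [-t^2/2 + 3*t, -t^2/2 + 3*t + 1, -3*t^2/2 + 10*t]
  [-t, -t, 1 - 3*t]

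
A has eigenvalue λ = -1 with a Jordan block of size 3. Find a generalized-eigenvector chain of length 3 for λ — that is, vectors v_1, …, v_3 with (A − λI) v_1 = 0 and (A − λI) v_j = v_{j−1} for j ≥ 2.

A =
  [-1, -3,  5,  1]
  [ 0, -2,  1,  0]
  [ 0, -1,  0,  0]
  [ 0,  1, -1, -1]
A Jordan chain for λ = -1 of length 3:
v_1 = (-1, 0, 0, 0)ᵀ
v_2 = (-3, -1, -1, 1)ᵀ
v_3 = (0, 1, 0, 0)ᵀ

Let N = A − (-1)·I. We want v_3 with N^3 v_3 = 0 but N^2 v_3 ≠ 0; then v_{j-1} := N · v_j for j = 3, …, 2.

Pick v_3 = (0, 1, 0, 0)ᵀ.
Then v_2 = N · v_3 = (-3, -1, -1, 1)ᵀ.
Then v_1 = N · v_2 = (-1, 0, 0, 0)ᵀ.

Sanity check: (A − (-1)·I) v_1 = (0, 0, 0, 0)ᵀ = 0. ✓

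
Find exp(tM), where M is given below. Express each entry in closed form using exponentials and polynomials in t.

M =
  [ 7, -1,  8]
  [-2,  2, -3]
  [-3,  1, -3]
e^{tM} =
  [3*t^2*exp(2*t)/2 + 5*t*exp(2*t) + exp(2*t), 3*t^2*exp(2*t)/2 - t*exp(2*t), 3*t^2*exp(2*t)/2 + 8*t*exp(2*t)]
  [-t^2*exp(2*t)/2 - 2*t*exp(2*t), -t^2*exp(2*t)/2 + exp(2*t), -t^2*exp(2*t)/2 - 3*t*exp(2*t)]
  [-t^2*exp(2*t) - 3*t*exp(2*t), -t^2*exp(2*t) + t*exp(2*t), -t^2*exp(2*t) - 5*t*exp(2*t) + exp(2*t)]

Strategy: write M = P · J · P⁻¹ where J is a Jordan canonical form, so e^{tM} = P · e^{tJ} · P⁻¹, and e^{tJ} can be computed block-by-block.

M has Jordan form
J =
  [2, 1, 0]
  [0, 2, 1]
  [0, 0, 2]
(up to reordering of blocks).

Per-block formulas:
  For a 3×3 Jordan block J_3(2): exp(t · J_3(2)) = e^(2t)·(I + t·N + (t^2/2)·N^2), where N is the 3×3 nilpotent shift.

After assembling e^{tJ} and conjugating by P, we get:

e^{tM} =
  [3*t^2*exp(2*t)/2 + 5*t*exp(2*t) + exp(2*t), 3*t^2*exp(2*t)/2 - t*exp(2*t), 3*t^2*exp(2*t)/2 + 8*t*exp(2*t)]
  [-t^2*exp(2*t)/2 - 2*t*exp(2*t), -t^2*exp(2*t)/2 + exp(2*t), -t^2*exp(2*t)/2 - 3*t*exp(2*t)]
  [-t^2*exp(2*t) - 3*t*exp(2*t), -t^2*exp(2*t) + t*exp(2*t), -t^2*exp(2*t) - 5*t*exp(2*t) + exp(2*t)]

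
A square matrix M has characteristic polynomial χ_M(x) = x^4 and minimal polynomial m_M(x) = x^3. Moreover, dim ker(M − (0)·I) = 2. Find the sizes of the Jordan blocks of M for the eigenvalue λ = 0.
Block sizes for λ = 0: [3, 1]

Step 1 — from the characteristic polynomial, algebraic multiplicity of λ = 0 is 4. From dim ker(M − (0)·I) = 2, there are exactly 2 Jordan blocks for λ = 0.
Step 2 — from the minimal polynomial, the factor (x − 0)^3 tells us the largest block for λ = 0 has size 3.
Step 3 — with total size 4, 2 blocks, and largest block 3, the block sizes (in nonincreasing order) are [3, 1].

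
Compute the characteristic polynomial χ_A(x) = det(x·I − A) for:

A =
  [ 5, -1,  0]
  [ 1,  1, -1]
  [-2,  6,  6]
x^3 - 12*x^2 + 48*x - 64

Expanding det(x·I − A) (e.g. by cofactor expansion or by noting that A is similar to its Jordan form J, which has the same characteristic polynomial as A) gives
  χ_A(x) = x^3 - 12*x^2 + 48*x - 64
which factors as (x - 4)^3. The eigenvalues (with algebraic multiplicities) are λ = 4 with multiplicity 3.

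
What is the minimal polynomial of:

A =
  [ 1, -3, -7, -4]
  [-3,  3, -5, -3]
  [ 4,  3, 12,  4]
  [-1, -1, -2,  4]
x^3 - 15*x^2 + 75*x - 125

The characteristic polynomial is χ_A(x) = (x - 5)^4, so the eigenvalues are known. The minimal polynomial is
  m_A(x) = Π_λ (x − λ)^{k_λ}
where k_λ is the size of the *largest* Jordan block for λ (equivalently, the smallest k with (A − λI)^k v = 0 for every generalised eigenvector v of λ).

  λ = 5: largest Jordan block has size 3, contributing (x − 5)^3

So m_A(x) = (x - 5)^3 = x^3 - 15*x^2 + 75*x - 125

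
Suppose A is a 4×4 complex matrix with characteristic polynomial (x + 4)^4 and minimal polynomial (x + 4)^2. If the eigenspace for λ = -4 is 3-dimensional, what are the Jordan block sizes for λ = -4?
Block sizes for λ = -4: [2, 1, 1]

Step 1 — from the characteristic polynomial, algebraic multiplicity of λ = -4 is 4. From dim ker(A − (-4)·I) = 3, there are exactly 3 Jordan blocks for λ = -4.
Step 2 — from the minimal polynomial, the factor (x + 4)^2 tells us the largest block for λ = -4 has size 2.
Step 3 — with total size 4, 3 blocks, and largest block 2, the block sizes (in nonincreasing order) are [2, 1, 1].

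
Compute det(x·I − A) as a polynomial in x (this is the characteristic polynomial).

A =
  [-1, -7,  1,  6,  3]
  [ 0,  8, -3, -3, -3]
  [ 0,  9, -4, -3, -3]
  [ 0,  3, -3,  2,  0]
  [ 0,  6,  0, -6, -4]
x^5 - x^4 - 5*x^3 + x^2 + 8*x + 4

Expanding det(x·I − A) (e.g. by cofactor expansion or by noting that A is similar to its Jordan form J, which has the same characteristic polynomial as A) gives
  χ_A(x) = x^5 - x^4 - 5*x^3 + x^2 + 8*x + 4
which factors as (x - 2)^2*(x + 1)^3. The eigenvalues (with algebraic multiplicities) are λ = -1 with multiplicity 3, λ = 2 with multiplicity 2.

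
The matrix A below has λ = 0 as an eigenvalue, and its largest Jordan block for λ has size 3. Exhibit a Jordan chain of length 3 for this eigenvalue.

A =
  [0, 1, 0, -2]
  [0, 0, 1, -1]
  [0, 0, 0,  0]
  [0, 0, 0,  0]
A Jordan chain for λ = 0 of length 3:
v_1 = (1, 0, 0, 0)ᵀ
v_2 = (0, 1, 0, 0)ᵀ
v_3 = (0, 0, 1, 0)ᵀ

Let N = A − (0)·I. We want v_3 with N^3 v_3 = 0 but N^2 v_3 ≠ 0; then v_{j-1} := N · v_j for j = 3, …, 2.

Pick v_3 = (0, 0, 1, 0)ᵀ.
Then v_2 = N · v_3 = (0, 1, 0, 0)ᵀ.
Then v_1 = N · v_2 = (1, 0, 0, 0)ᵀ.

Sanity check: (A − (0)·I) v_1 = (0, 0, 0, 0)ᵀ = 0. ✓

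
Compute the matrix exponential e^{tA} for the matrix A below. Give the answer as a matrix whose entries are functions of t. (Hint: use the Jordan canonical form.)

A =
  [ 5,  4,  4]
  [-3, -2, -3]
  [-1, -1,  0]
e^{tA} =
  [4*t*exp(t) + exp(t), 4*t*exp(t), 4*t*exp(t)]
  [-3*t*exp(t), -3*t*exp(t) + exp(t), -3*t*exp(t)]
  [-t*exp(t), -t*exp(t), -t*exp(t) + exp(t)]

Strategy: write A = P · J · P⁻¹ where J is a Jordan canonical form, so e^{tA} = P · e^{tJ} · P⁻¹, and e^{tJ} can be computed block-by-block.

A has Jordan form
J =
  [1, 1, 0]
  [0, 1, 0]
  [0, 0, 1]
(up to reordering of blocks).

Per-block formulas:
  For a 2×2 Jordan block J_2(1): exp(t · J_2(1)) = e^(1t)·(I + t·N), where N is the 2×2 nilpotent shift.
  For a 1×1 block at λ = 1: exp(t · [1]) = [e^(1t)].

After assembling e^{tJ} and conjugating by P, we get:

e^{tA} =
  [4*t*exp(t) + exp(t), 4*t*exp(t), 4*t*exp(t)]
  [-3*t*exp(t), -3*t*exp(t) + exp(t), -3*t*exp(t)]
  [-t*exp(t), -t*exp(t), -t*exp(t) + exp(t)]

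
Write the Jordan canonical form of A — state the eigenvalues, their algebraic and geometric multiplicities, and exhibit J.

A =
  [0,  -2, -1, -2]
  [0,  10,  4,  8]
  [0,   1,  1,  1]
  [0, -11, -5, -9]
J_3(0) ⊕ J_1(2)

The characteristic polynomial is
  det(x·I − A) = x^4 - 2*x^3 = x^3*(x - 2)

Eigenvalues and multiplicities (the geometric multiplicity of λ is n − rank(A − λI), which equals the number of Jordan blocks for λ):
  λ = 0: algebraic multiplicity = 3, geometric multiplicity = 1
  λ = 2: algebraic multiplicity = 1, geometric multiplicity = 1

Determining the block sizes for each eigenvalue:
  λ = 0: one block (gm = 1), so the single block has size am = 3 → block sizes [3]
  λ = 2: one block (gm = 1), so the single block has size am = 1 → block sizes [1]

Assembling the blocks gives a Jordan form
J =
  [0, 1, 0, 0]
  [0, 0, 1, 0]
  [0, 0, 0, 0]
  [0, 0, 0, 2]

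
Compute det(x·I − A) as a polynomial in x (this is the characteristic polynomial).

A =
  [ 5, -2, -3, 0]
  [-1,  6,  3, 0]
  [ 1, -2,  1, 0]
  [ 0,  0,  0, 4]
x^4 - 16*x^3 + 96*x^2 - 256*x + 256

Expanding det(x·I − A) (e.g. by cofactor expansion or by noting that A is similar to its Jordan form J, which has the same characteristic polynomial as A) gives
  χ_A(x) = x^4 - 16*x^3 + 96*x^2 - 256*x + 256
which factors as (x - 4)^4. The eigenvalues (with algebraic multiplicities) are λ = 4 with multiplicity 4.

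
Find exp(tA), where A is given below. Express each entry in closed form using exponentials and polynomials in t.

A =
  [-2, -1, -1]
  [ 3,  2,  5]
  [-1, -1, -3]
e^{tA} =
  [-t^2*exp(-t)/2 - t*exp(-t) + exp(-t), -t^2*exp(-t)/2 - t*exp(-t), -t^2*exp(-t) - t*exp(-t)]
  [t^2*exp(-t)/2 + 3*t*exp(-t), t^2*exp(-t)/2 + 3*t*exp(-t) + exp(-t), t^2*exp(-t) + 5*t*exp(-t)]
  [-t*exp(-t), -t*exp(-t), -2*t*exp(-t) + exp(-t)]

Strategy: write A = P · J · P⁻¹ where J is a Jordan canonical form, so e^{tA} = P · e^{tJ} · P⁻¹, and e^{tJ} can be computed block-by-block.

A has Jordan form
J =
  [-1,  1,  0]
  [ 0, -1,  1]
  [ 0,  0, -1]
(up to reordering of blocks).

Per-block formulas:
  For a 3×3 Jordan block J_3(-1): exp(t · J_3(-1)) = e^(-1t)·(I + t·N + (t^2/2)·N^2), where N is the 3×3 nilpotent shift.

After assembling e^{tJ} and conjugating by P, we get:

e^{tA} =
  [-t^2*exp(-t)/2 - t*exp(-t) + exp(-t), -t^2*exp(-t)/2 - t*exp(-t), -t^2*exp(-t) - t*exp(-t)]
  [t^2*exp(-t)/2 + 3*t*exp(-t), t^2*exp(-t)/2 + 3*t*exp(-t) + exp(-t), t^2*exp(-t) + 5*t*exp(-t)]
  [-t*exp(-t), -t*exp(-t), -2*t*exp(-t) + exp(-t)]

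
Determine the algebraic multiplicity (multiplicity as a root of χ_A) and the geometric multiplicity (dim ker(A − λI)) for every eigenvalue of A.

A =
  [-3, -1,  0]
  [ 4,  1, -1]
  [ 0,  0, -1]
λ = -1: alg = 3, geom = 1

Step 1 — factor the characteristic polynomial to read off the algebraic multiplicities:
  χ_A(x) = (x + 1)^3

Step 2 — compute geometric multiplicities via the rank-nullity identity g(λ) = n − rank(A − λI):
  rank(A − (-1)·I) = 2, so dim ker(A − (-1)·I) = n − 2 = 1

Summary:
  λ = -1: algebraic multiplicity = 3, geometric multiplicity = 1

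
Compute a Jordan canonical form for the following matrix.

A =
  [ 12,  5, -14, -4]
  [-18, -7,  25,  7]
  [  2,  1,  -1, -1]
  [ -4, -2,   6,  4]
J_3(2) ⊕ J_1(2)

The characteristic polynomial is
  det(x·I − A) = x^4 - 8*x^3 + 24*x^2 - 32*x + 16 = (x - 2)^4

Eigenvalues and multiplicities (the geometric multiplicity of λ is n − rank(A − λI), which equals the number of Jordan blocks for λ):
  λ = 2: algebraic multiplicity = 4, geometric multiplicity = 2

Determining the block sizes for each eigenvalue:
  λ = 2: with am = 4 and gm = 2, the partition is not yet determined (e.g. several partitions of 4 into 2 parts exist). Let N = A − (2)·I. Computing rank(N^1) = 2, rank(N^2) = 1, rank(N^3) = 0; the number of blocks of size ≥ j is rank(N^{j−1}) − rank(N^j), giving [2, 1, 1]. So we have 1 block(s) of size 3, 1 block(s) of size 1 → block sizes [3, 1]

Assembling the blocks gives a Jordan form
J =
  [2, 1, 0, 0]
  [0, 2, 1, 0]
  [0, 0, 2, 0]
  [0, 0, 0, 2]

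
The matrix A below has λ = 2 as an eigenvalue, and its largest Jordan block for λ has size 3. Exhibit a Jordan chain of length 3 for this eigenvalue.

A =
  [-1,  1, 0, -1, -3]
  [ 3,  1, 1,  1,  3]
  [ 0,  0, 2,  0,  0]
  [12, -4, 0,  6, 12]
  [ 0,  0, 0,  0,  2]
A Jordan chain for λ = 2 of length 3:
v_1 = (1, -1, 0, -4, 0)ᵀ
v_2 = (0, 1, 0, 0, 0)ᵀ
v_3 = (0, 0, 1, 0, 0)ᵀ

Let N = A − (2)·I. We want v_3 with N^3 v_3 = 0 but N^2 v_3 ≠ 0; then v_{j-1} := N · v_j for j = 3, …, 2.

Pick v_3 = (0, 0, 1, 0, 0)ᵀ.
Then v_2 = N · v_3 = (0, 1, 0, 0, 0)ᵀ.
Then v_1 = N · v_2 = (1, -1, 0, -4, 0)ᵀ.

Sanity check: (A − (2)·I) v_1 = (0, 0, 0, 0, 0)ᵀ = 0. ✓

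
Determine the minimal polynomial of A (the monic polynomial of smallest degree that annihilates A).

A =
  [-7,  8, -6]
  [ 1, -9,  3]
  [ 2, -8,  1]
x^2 + 10*x + 25

The characteristic polynomial is χ_A(x) = (x + 5)^3, so the eigenvalues are known. The minimal polynomial is
  m_A(x) = Π_λ (x − λ)^{k_λ}
where k_λ is the size of the *largest* Jordan block for λ (equivalently, the smallest k with (A − λI)^k v = 0 for every generalised eigenvector v of λ).

  λ = -5: largest Jordan block has size 2, contributing (x + 5)^2

So m_A(x) = (x + 5)^2 = x^2 + 10*x + 25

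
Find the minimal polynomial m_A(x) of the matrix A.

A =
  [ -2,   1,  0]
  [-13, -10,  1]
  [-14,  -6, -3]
x^3 + 15*x^2 + 75*x + 125

The characteristic polynomial is χ_A(x) = (x + 5)^3, so the eigenvalues are known. The minimal polynomial is
  m_A(x) = Π_λ (x − λ)^{k_λ}
where k_λ is the size of the *largest* Jordan block for λ (equivalently, the smallest k with (A − λI)^k v = 0 for every generalised eigenvector v of λ).

  λ = -5: largest Jordan block has size 3, contributing (x + 5)^3

So m_A(x) = (x + 5)^3 = x^3 + 15*x^2 + 75*x + 125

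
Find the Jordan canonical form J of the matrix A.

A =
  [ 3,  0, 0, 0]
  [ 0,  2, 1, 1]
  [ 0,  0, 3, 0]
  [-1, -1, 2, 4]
J_3(3) ⊕ J_1(3)

The characteristic polynomial is
  det(x·I − A) = x^4 - 12*x^3 + 54*x^2 - 108*x + 81 = (x - 3)^4

Eigenvalues and multiplicities (the geometric multiplicity of λ is n − rank(A − λI), which equals the number of Jordan blocks for λ):
  λ = 3: algebraic multiplicity = 4, geometric multiplicity = 2

Determining the block sizes for each eigenvalue:
  λ = 3: with am = 4 and gm = 2, the partition is not yet determined (e.g. several partitions of 4 into 2 parts exist). Let N = A − (3)·I. Computing rank(N^1) = 2, rank(N^2) = 1, rank(N^3) = 0; the number of blocks of size ≥ j is rank(N^{j−1}) − rank(N^j), giving [2, 1, 1]. So we have 1 block(s) of size 3, 1 block(s) of size 1 → block sizes [3, 1]

Assembling the blocks gives a Jordan form
J =
  [3, 1, 0, 0]
  [0, 3, 1, 0]
  [0, 0, 3, 0]
  [0, 0, 0, 3]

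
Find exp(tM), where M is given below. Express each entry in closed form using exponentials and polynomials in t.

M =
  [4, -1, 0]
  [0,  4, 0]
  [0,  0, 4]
e^{tM} =
  [exp(4*t), -t*exp(4*t), 0]
  [0, exp(4*t), 0]
  [0, 0, exp(4*t)]

Strategy: write M = P · J · P⁻¹ where J is a Jordan canonical form, so e^{tM} = P · e^{tJ} · P⁻¹, and e^{tJ} can be computed block-by-block.

M has Jordan form
J =
  [4, 1, 0]
  [0, 4, 0]
  [0, 0, 4]
(up to reordering of blocks).

Per-block formulas:
  For a 2×2 Jordan block J_2(4): exp(t · J_2(4)) = e^(4t)·(I + t·N), where N is the 2×2 nilpotent shift.
  For a 1×1 block at λ = 4: exp(t · [4]) = [e^(4t)].

After assembling e^{tJ} and conjugating by P, we get:

e^{tM} =
  [exp(4*t), -t*exp(4*t), 0]
  [0, exp(4*t), 0]
  [0, 0, exp(4*t)]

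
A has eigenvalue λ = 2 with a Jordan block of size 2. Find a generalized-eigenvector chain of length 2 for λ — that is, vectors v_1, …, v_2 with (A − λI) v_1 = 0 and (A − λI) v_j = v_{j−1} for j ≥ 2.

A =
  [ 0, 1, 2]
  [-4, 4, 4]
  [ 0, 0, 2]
A Jordan chain for λ = 2 of length 2:
v_1 = (-2, -4, 0)ᵀ
v_2 = (1, 0, 0)ᵀ

Let N = A − (2)·I. We want v_2 with N^2 v_2 = 0 but N^1 v_2 ≠ 0; then v_{j-1} := N · v_j for j = 2, …, 2.

Pick v_2 = (1, 0, 0)ᵀ.
Then v_1 = N · v_2 = (-2, -4, 0)ᵀ.

Sanity check: (A − (2)·I) v_1 = (0, 0, 0)ᵀ = 0. ✓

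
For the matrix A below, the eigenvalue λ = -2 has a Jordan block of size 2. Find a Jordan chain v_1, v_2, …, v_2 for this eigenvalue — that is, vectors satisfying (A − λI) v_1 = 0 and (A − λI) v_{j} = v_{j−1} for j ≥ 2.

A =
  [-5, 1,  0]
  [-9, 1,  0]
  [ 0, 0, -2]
A Jordan chain for λ = -2 of length 2:
v_1 = (-3, -9, 0)ᵀ
v_2 = (1, 0, 0)ᵀ

Let N = A − (-2)·I. We want v_2 with N^2 v_2 = 0 but N^1 v_2 ≠ 0; then v_{j-1} := N · v_j for j = 2, …, 2.

Pick v_2 = (1, 0, 0)ᵀ.
Then v_1 = N · v_2 = (-3, -9, 0)ᵀ.

Sanity check: (A − (-2)·I) v_1 = (0, 0, 0)ᵀ = 0. ✓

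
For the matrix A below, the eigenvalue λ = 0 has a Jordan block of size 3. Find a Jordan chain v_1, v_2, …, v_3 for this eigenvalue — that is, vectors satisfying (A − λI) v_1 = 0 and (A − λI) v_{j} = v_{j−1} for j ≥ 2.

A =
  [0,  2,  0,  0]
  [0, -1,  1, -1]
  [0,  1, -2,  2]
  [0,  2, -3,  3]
A Jordan chain for λ = 0 of length 3:
v_1 = (-2, 0, 1, 1)ᵀ
v_2 = (2, -1, 1, 2)ᵀ
v_3 = (0, 1, 0, 0)ᵀ

Let N = A − (0)·I. We want v_3 with N^3 v_3 = 0 but N^2 v_3 ≠ 0; then v_{j-1} := N · v_j for j = 3, …, 2.

Pick v_3 = (0, 1, 0, 0)ᵀ.
Then v_2 = N · v_3 = (2, -1, 1, 2)ᵀ.
Then v_1 = N · v_2 = (-2, 0, 1, 1)ᵀ.

Sanity check: (A − (0)·I) v_1 = (0, 0, 0, 0)ᵀ = 0. ✓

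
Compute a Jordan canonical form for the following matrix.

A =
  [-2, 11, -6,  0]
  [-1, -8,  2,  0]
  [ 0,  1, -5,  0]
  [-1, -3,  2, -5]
J_3(-5) ⊕ J_1(-5)

The characteristic polynomial is
  det(x·I − A) = x^4 + 20*x^3 + 150*x^2 + 500*x + 625 = (x + 5)^4

Eigenvalues and multiplicities (the geometric multiplicity of λ is n − rank(A − λI), which equals the number of Jordan blocks for λ):
  λ = -5: algebraic multiplicity = 4, geometric multiplicity = 2

Determining the block sizes for each eigenvalue:
  λ = -5: with am = 4 and gm = 2, the partition is not yet determined (e.g. several partitions of 4 into 2 parts exist). Let N = A − (-5)·I. Computing rank(N^1) = 2, rank(N^2) = 1, rank(N^3) = 0; the number of blocks of size ≥ j is rank(N^{j−1}) − rank(N^j), giving [2, 1, 1]. So we have 1 block(s) of size 3, 1 block(s) of size 1 → block sizes [3, 1]

Assembling the blocks gives a Jordan form
J =
  [-5,  1,  0,  0]
  [ 0, -5,  1,  0]
  [ 0,  0, -5,  0]
  [ 0,  0,  0, -5]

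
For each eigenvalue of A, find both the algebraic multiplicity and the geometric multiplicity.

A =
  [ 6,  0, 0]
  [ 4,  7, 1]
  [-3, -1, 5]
λ = 6: alg = 3, geom = 1

Step 1 — factor the characteristic polynomial to read off the algebraic multiplicities:
  χ_A(x) = (x - 6)^3

Step 2 — compute geometric multiplicities via the rank-nullity identity g(λ) = n − rank(A − λI):
  rank(A − (6)·I) = 2, so dim ker(A − (6)·I) = n − 2 = 1

Summary:
  λ = 6: algebraic multiplicity = 3, geometric multiplicity = 1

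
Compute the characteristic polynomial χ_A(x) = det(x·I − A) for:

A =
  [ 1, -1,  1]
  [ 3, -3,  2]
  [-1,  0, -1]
x^3 + 3*x^2 + 3*x + 1

Expanding det(x·I − A) (e.g. by cofactor expansion or by noting that A is similar to its Jordan form J, which has the same characteristic polynomial as A) gives
  χ_A(x) = x^3 + 3*x^2 + 3*x + 1
which factors as (x + 1)^3. The eigenvalues (with algebraic multiplicities) are λ = -1 with multiplicity 3.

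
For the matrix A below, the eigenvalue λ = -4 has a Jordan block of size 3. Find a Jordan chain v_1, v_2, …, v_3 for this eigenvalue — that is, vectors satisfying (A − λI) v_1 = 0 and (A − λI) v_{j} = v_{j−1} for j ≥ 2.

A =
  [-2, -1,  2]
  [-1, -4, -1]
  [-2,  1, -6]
A Jordan chain for λ = -4 of length 3:
v_1 = (1, 0, -1)ᵀ
v_2 = (2, -1, -2)ᵀ
v_3 = (1, 0, 0)ᵀ

Let N = A − (-4)·I. We want v_3 with N^3 v_3 = 0 but N^2 v_3 ≠ 0; then v_{j-1} := N · v_j for j = 3, …, 2.

Pick v_3 = (1, 0, 0)ᵀ.
Then v_2 = N · v_3 = (2, -1, -2)ᵀ.
Then v_1 = N · v_2 = (1, 0, -1)ᵀ.

Sanity check: (A − (-4)·I) v_1 = (0, 0, 0)ᵀ = 0. ✓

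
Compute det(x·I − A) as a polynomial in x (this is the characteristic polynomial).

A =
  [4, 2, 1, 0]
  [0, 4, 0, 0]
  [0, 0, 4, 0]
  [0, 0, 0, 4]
x^4 - 16*x^3 + 96*x^2 - 256*x + 256

Expanding det(x·I − A) (e.g. by cofactor expansion or by noting that A is similar to its Jordan form J, which has the same characteristic polynomial as A) gives
  χ_A(x) = x^4 - 16*x^3 + 96*x^2 - 256*x + 256
which factors as (x - 4)^4. The eigenvalues (with algebraic multiplicities) are λ = 4 with multiplicity 4.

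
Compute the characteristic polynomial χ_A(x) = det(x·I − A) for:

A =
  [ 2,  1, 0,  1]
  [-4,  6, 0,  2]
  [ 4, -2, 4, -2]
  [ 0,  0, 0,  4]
x^4 - 16*x^3 + 96*x^2 - 256*x + 256

Expanding det(x·I − A) (e.g. by cofactor expansion or by noting that A is similar to its Jordan form J, which has the same characteristic polynomial as A) gives
  χ_A(x) = x^4 - 16*x^3 + 96*x^2 - 256*x + 256
which factors as (x - 4)^4. The eigenvalues (with algebraic multiplicities) are λ = 4 with multiplicity 4.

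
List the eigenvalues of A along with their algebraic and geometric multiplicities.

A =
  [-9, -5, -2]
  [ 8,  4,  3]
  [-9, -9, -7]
λ = -4: alg = 3, geom = 1

Step 1 — factor the characteristic polynomial to read off the algebraic multiplicities:
  χ_A(x) = (x + 4)^3

Step 2 — compute geometric multiplicities via the rank-nullity identity g(λ) = n − rank(A − λI):
  rank(A − (-4)·I) = 2, so dim ker(A − (-4)·I) = n − 2 = 1

Summary:
  λ = -4: algebraic multiplicity = 3, geometric multiplicity = 1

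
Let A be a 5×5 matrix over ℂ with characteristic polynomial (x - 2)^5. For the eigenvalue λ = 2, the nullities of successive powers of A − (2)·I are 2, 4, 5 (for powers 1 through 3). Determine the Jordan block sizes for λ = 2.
Block sizes for λ = 2: [3, 2]

From the dimensions of kernels of powers, the number of Jordan blocks of size at least j is d_j − d_{j−1} where d_j = dim ker(N^j) (with d_0 = 0). Computing the differences gives [2, 2, 1].
The number of blocks of size exactly k is (#blocks of size ≥ k) − (#blocks of size ≥ k + 1), so the partition is: 1 block(s) of size 2, 1 block(s) of size 3.
In nonincreasing order the block sizes are [3, 2].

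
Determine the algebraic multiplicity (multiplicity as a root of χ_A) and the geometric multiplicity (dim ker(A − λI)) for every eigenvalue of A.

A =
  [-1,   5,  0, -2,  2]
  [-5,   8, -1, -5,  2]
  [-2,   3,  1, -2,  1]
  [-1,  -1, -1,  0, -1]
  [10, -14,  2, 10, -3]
λ = 1: alg = 5, geom = 2

Step 1 — factor the characteristic polynomial to read off the algebraic multiplicities:
  χ_A(x) = (x - 1)^5

Step 2 — compute geometric multiplicities via the rank-nullity identity g(λ) = n − rank(A − λI):
  rank(A − (1)·I) = 3, so dim ker(A − (1)·I) = n − 3 = 2

Summary:
  λ = 1: algebraic multiplicity = 5, geometric multiplicity = 2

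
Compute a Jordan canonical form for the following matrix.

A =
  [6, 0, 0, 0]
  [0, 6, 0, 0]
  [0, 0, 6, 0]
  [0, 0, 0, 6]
J_1(6) ⊕ J_1(6) ⊕ J_1(6) ⊕ J_1(6)

The characteristic polynomial is
  det(x·I − A) = x^4 - 24*x^3 + 216*x^2 - 864*x + 1296 = (x - 6)^4

Eigenvalues and multiplicities (the geometric multiplicity of λ is n − rank(A − λI), which equals the number of Jordan blocks for λ):
  λ = 6: algebraic multiplicity = 4, geometric multiplicity = 4

Determining the block sizes for each eigenvalue:
  λ = 6: gm = am = 4, so every block has size 1 → block sizes [1, 1, 1, 1]

Assembling the blocks gives a Jordan form
J =
  [6, 0, 0, 0]
  [0, 6, 0, 0]
  [0, 0, 6, 0]
  [0, 0, 0, 6]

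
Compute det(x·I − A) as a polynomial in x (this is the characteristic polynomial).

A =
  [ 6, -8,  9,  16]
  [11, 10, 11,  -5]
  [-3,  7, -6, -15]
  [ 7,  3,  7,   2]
x^4 - 12*x^3 + 30*x^2 + 100*x - 375

Expanding det(x·I − A) (e.g. by cofactor expansion or by noting that A is similar to its Jordan form J, which has the same characteristic polynomial as A) gives
  χ_A(x) = x^4 - 12*x^3 + 30*x^2 + 100*x - 375
which factors as (x - 5)^3*(x + 3). The eigenvalues (with algebraic multiplicities) are λ = -3 with multiplicity 1, λ = 5 with multiplicity 3.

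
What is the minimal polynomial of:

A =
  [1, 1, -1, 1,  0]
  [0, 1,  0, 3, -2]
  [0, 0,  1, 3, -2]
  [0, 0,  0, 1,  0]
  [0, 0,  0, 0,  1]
x^2 - 2*x + 1

The characteristic polynomial is χ_A(x) = (x - 1)^5, so the eigenvalues are known. The minimal polynomial is
  m_A(x) = Π_λ (x − λ)^{k_λ}
where k_λ is the size of the *largest* Jordan block for λ (equivalently, the smallest k with (A − λI)^k v = 0 for every generalised eigenvector v of λ).

  λ = 1: largest Jordan block has size 2, contributing (x − 1)^2

So m_A(x) = (x - 1)^2 = x^2 - 2*x + 1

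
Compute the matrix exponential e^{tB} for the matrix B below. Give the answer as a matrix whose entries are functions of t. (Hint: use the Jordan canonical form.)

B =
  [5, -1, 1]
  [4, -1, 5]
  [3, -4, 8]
e^{tB} =
  [t*exp(4*t) + exp(4*t), -t*exp(4*t), t*exp(4*t)]
  [-t^2*exp(4*t)/2 + 4*t*exp(4*t), t^2*exp(4*t)/2 - 5*t*exp(4*t) + exp(4*t), -t^2*exp(4*t)/2 + 5*t*exp(4*t)]
  [-t^2*exp(4*t)/2 + 3*t*exp(4*t), t^2*exp(4*t)/2 - 4*t*exp(4*t), -t^2*exp(4*t)/2 + 4*t*exp(4*t) + exp(4*t)]

Strategy: write B = P · J · P⁻¹ where J is a Jordan canonical form, so e^{tB} = P · e^{tJ} · P⁻¹, and e^{tJ} can be computed block-by-block.

B has Jordan form
J =
  [4, 1, 0]
  [0, 4, 1]
  [0, 0, 4]
(up to reordering of blocks).

Per-block formulas:
  For a 3×3 Jordan block J_3(4): exp(t · J_3(4)) = e^(4t)·(I + t·N + (t^2/2)·N^2), where N is the 3×3 nilpotent shift.

After assembling e^{tJ} and conjugating by P, we get:

e^{tB} =
  [t*exp(4*t) + exp(4*t), -t*exp(4*t), t*exp(4*t)]
  [-t^2*exp(4*t)/2 + 4*t*exp(4*t), t^2*exp(4*t)/2 - 5*t*exp(4*t) + exp(4*t), -t^2*exp(4*t)/2 + 5*t*exp(4*t)]
  [-t^2*exp(4*t)/2 + 3*t*exp(4*t), t^2*exp(4*t)/2 - 4*t*exp(4*t), -t^2*exp(4*t)/2 + 4*t*exp(4*t) + exp(4*t)]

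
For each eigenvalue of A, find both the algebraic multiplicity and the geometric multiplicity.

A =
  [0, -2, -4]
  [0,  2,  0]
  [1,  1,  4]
λ = 2: alg = 3, geom = 2

Step 1 — factor the characteristic polynomial to read off the algebraic multiplicities:
  χ_A(x) = (x - 2)^3

Step 2 — compute geometric multiplicities via the rank-nullity identity g(λ) = n − rank(A − λI):
  rank(A − (2)·I) = 1, so dim ker(A − (2)·I) = n − 1 = 2

Summary:
  λ = 2: algebraic multiplicity = 3, geometric multiplicity = 2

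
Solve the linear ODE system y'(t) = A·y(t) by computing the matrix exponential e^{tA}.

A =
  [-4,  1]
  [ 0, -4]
e^{tA} =
  [exp(-4*t), t*exp(-4*t)]
  [0, exp(-4*t)]

Strategy: write A = P · J · P⁻¹ where J is a Jordan canonical form, so e^{tA} = P · e^{tJ} · P⁻¹, and e^{tJ} can be computed block-by-block.

A has Jordan form
J =
  [-4,  1]
  [ 0, -4]
(up to reordering of blocks).

Per-block formulas:
  For a 2×2 Jordan block J_2(-4): exp(t · J_2(-4)) = e^(-4t)·(I + t·N), where N is the 2×2 nilpotent shift.

After assembling e^{tJ} and conjugating by P, we get:

e^{tA} =
  [exp(-4*t), t*exp(-4*t)]
  [0, exp(-4*t)]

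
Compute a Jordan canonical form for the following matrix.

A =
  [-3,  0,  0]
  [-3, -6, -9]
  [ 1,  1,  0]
J_2(-3) ⊕ J_1(-3)

The characteristic polynomial is
  det(x·I − A) = x^3 + 9*x^2 + 27*x + 27 = (x + 3)^3

Eigenvalues and multiplicities (the geometric multiplicity of λ is n − rank(A − λI), which equals the number of Jordan blocks for λ):
  λ = -3: algebraic multiplicity = 3, geometric multiplicity = 2

Determining the block sizes for each eigenvalue:
  λ = -3: 2 blocks summing to 3 forces exactly one block of size 2 and the rest size 1 → block sizes [2, 1]

Assembling the blocks gives a Jordan form
J =
  [-3,  1,  0]
  [ 0, -3,  0]
  [ 0,  0, -3]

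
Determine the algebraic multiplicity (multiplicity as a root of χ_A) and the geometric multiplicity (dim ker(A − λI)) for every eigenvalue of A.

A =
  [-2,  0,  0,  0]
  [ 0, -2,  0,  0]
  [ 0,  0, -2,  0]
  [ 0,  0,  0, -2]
λ = -2: alg = 4, geom = 4

Step 1 — factor the characteristic polynomial to read off the algebraic multiplicities:
  χ_A(x) = (x + 2)^4

Step 2 — compute geometric multiplicities via the rank-nullity identity g(λ) = n − rank(A − λI):
  rank(A − (-2)·I) = 0, so dim ker(A − (-2)·I) = n − 0 = 4

Summary:
  λ = -2: algebraic multiplicity = 4, geometric multiplicity = 4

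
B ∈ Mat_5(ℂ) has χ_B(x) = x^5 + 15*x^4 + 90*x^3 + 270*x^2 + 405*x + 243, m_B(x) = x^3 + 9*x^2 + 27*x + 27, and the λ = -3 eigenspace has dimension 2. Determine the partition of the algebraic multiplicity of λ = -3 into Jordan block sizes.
Block sizes for λ = -3: [3, 2]

Step 1 — from the characteristic polynomial, algebraic multiplicity of λ = -3 is 5. From dim ker(B − (-3)·I) = 2, there are exactly 2 Jordan blocks for λ = -3.
Step 2 — from the minimal polynomial, the factor (x + 3)^3 tells us the largest block for λ = -3 has size 3.
Step 3 — with total size 5, 2 blocks, and largest block 3, the block sizes (in nonincreasing order) are [3, 2].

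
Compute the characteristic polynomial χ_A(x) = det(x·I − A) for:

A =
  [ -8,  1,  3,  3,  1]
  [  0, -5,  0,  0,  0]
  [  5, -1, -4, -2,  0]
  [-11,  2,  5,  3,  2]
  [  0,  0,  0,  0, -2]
x^5 + 16*x^4 + 97*x^3 + 278*x^2 + 380*x + 200

Expanding det(x·I − A) (e.g. by cofactor expansion or by noting that A is similar to its Jordan form J, which has the same characteristic polynomial as A) gives
  χ_A(x) = x^5 + 16*x^4 + 97*x^3 + 278*x^2 + 380*x + 200
which factors as (x + 2)^3*(x + 5)^2. The eigenvalues (with algebraic multiplicities) are λ = -5 with multiplicity 2, λ = -2 with multiplicity 3.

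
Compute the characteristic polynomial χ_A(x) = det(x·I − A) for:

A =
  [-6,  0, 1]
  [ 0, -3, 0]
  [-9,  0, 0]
x^3 + 9*x^2 + 27*x + 27

Expanding det(x·I − A) (e.g. by cofactor expansion or by noting that A is similar to its Jordan form J, which has the same characteristic polynomial as A) gives
  χ_A(x) = x^3 + 9*x^2 + 27*x + 27
which factors as (x + 3)^3. The eigenvalues (with algebraic multiplicities) are λ = -3 with multiplicity 3.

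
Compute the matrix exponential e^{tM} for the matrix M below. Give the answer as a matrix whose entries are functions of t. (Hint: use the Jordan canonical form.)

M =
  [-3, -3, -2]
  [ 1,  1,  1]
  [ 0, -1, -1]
e^{tM} =
  [t^2*exp(-t)/2 - 2*t*exp(-t) + exp(-t), t^2*exp(-t) - 3*t*exp(-t), t^2*exp(-t)/2 - 2*t*exp(-t)]
  [t*exp(-t), 2*t*exp(-t) + exp(-t), t*exp(-t)]
  [-t^2*exp(-t)/2, -t^2*exp(-t) - t*exp(-t), -t^2*exp(-t)/2 + exp(-t)]

Strategy: write M = P · J · P⁻¹ where J is a Jordan canonical form, so e^{tM} = P · e^{tJ} · P⁻¹, and e^{tJ} can be computed block-by-block.

M has Jordan form
J =
  [-1,  1,  0]
  [ 0, -1,  1]
  [ 0,  0, -1]
(up to reordering of blocks).

Per-block formulas:
  For a 3×3 Jordan block J_3(-1): exp(t · J_3(-1)) = e^(-1t)·(I + t·N + (t^2/2)·N^2), where N is the 3×3 nilpotent shift.

After assembling e^{tJ} and conjugating by P, we get:

e^{tM} =
  [t^2*exp(-t)/2 - 2*t*exp(-t) + exp(-t), t^2*exp(-t) - 3*t*exp(-t), t^2*exp(-t)/2 - 2*t*exp(-t)]
  [t*exp(-t), 2*t*exp(-t) + exp(-t), t*exp(-t)]
  [-t^2*exp(-t)/2, -t^2*exp(-t) - t*exp(-t), -t^2*exp(-t)/2 + exp(-t)]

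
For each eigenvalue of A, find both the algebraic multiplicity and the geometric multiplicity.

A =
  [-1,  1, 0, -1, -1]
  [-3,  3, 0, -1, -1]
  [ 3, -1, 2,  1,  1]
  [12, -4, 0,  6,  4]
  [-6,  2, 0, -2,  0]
λ = 2: alg = 5, geom = 4

Step 1 — factor the characteristic polynomial to read off the algebraic multiplicities:
  χ_A(x) = (x - 2)^5

Step 2 — compute geometric multiplicities via the rank-nullity identity g(λ) = n − rank(A − λI):
  rank(A − (2)·I) = 1, so dim ker(A − (2)·I) = n − 1 = 4

Summary:
  λ = 2: algebraic multiplicity = 5, geometric multiplicity = 4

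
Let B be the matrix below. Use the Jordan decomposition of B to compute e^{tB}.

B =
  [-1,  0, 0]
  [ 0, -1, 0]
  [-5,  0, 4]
e^{tB} =
  [exp(-t), 0, 0]
  [0, exp(-t), 0]
  [-exp(4*t) + exp(-t), 0, exp(4*t)]

Strategy: write B = P · J · P⁻¹ where J is a Jordan canonical form, so e^{tB} = P · e^{tJ} · P⁻¹, and e^{tJ} can be computed block-by-block.

B has Jordan form
J =
  [-1,  0, 0]
  [ 0, -1, 0]
  [ 0,  0, 4]
(up to reordering of blocks).

Per-block formulas:
  For a 1×1 block at λ = -1: exp(t · [-1]) = [e^(-1t)].
  For a 1×1 block at λ = 4: exp(t · [4]) = [e^(4t)].

After assembling e^{tJ} and conjugating by P, we get:

e^{tB} =
  [exp(-t), 0, 0]
  [0, exp(-t), 0]
  [-exp(4*t) + exp(-t), 0, exp(4*t)]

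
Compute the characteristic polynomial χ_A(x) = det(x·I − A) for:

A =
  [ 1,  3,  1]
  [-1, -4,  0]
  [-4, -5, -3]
x^3 + 6*x^2 + 12*x + 8

Expanding det(x·I − A) (e.g. by cofactor expansion or by noting that A is similar to its Jordan form J, which has the same characteristic polynomial as A) gives
  χ_A(x) = x^3 + 6*x^2 + 12*x + 8
which factors as (x + 2)^3. The eigenvalues (with algebraic multiplicities) are λ = -2 with multiplicity 3.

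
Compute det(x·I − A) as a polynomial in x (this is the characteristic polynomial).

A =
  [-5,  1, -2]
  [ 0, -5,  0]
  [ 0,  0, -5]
x^3 + 15*x^2 + 75*x + 125

Expanding det(x·I − A) (e.g. by cofactor expansion or by noting that A is similar to its Jordan form J, which has the same characteristic polynomial as A) gives
  χ_A(x) = x^3 + 15*x^2 + 75*x + 125
which factors as (x + 5)^3. The eigenvalues (with algebraic multiplicities) are λ = -5 with multiplicity 3.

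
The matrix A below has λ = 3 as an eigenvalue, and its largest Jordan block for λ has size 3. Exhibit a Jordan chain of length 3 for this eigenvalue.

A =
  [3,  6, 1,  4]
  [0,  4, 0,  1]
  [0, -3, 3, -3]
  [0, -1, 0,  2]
A Jordan chain for λ = 3 of length 3:
v_1 = (-1, 0, 0, 0)ᵀ
v_2 = (6, 1, -3, -1)ᵀ
v_3 = (0, 1, 0, 0)ᵀ

Let N = A − (3)·I. We want v_3 with N^3 v_3 = 0 but N^2 v_3 ≠ 0; then v_{j-1} := N · v_j for j = 3, …, 2.

Pick v_3 = (0, 1, 0, 0)ᵀ.
Then v_2 = N · v_3 = (6, 1, -3, -1)ᵀ.
Then v_1 = N · v_2 = (-1, 0, 0, 0)ᵀ.

Sanity check: (A − (3)·I) v_1 = (0, 0, 0, 0)ᵀ = 0. ✓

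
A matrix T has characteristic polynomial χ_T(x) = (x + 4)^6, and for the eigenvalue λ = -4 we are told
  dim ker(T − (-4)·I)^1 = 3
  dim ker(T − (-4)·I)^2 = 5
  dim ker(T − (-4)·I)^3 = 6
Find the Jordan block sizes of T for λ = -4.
Block sizes for λ = -4: [3, 2, 1]

From the dimensions of kernels of powers, the number of Jordan blocks of size at least j is d_j − d_{j−1} where d_j = dim ker(N^j) (with d_0 = 0). Computing the differences gives [3, 2, 1].
The number of blocks of size exactly k is (#blocks of size ≥ k) − (#blocks of size ≥ k + 1), so the partition is: 1 block(s) of size 1, 1 block(s) of size 2, 1 block(s) of size 3.
In nonincreasing order the block sizes are [3, 2, 1].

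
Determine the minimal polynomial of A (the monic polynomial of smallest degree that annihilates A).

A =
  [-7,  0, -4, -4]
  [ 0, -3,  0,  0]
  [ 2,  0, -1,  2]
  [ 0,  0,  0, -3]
x^2 + 8*x + 15

The characteristic polynomial is χ_A(x) = (x + 3)^3*(x + 5), so the eigenvalues are known. The minimal polynomial is
  m_A(x) = Π_λ (x − λ)^{k_λ}
where k_λ is the size of the *largest* Jordan block for λ (equivalently, the smallest k with (A − λI)^k v = 0 for every generalised eigenvector v of λ).

  λ = -5: largest Jordan block has size 1, contributing (x + 5)
  λ = -3: largest Jordan block has size 1, contributing (x + 3)

So m_A(x) = (x + 3)*(x + 5) = x^2 + 8*x + 15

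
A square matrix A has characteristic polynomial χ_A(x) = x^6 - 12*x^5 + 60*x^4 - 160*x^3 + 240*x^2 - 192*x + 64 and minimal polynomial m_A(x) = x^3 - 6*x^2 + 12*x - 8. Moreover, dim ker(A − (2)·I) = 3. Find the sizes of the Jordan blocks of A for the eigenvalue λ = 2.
Block sizes for λ = 2: [3, 2, 1]

Step 1 — from the characteristic polynomial, algebraic multiplicity of λ = 2 is 6. From dim ker(A − (2)·I) = 3, there are exactly 3 Jordan blocks for λ = 2.
Step 2 — from the minimal polynomial, the factor (x − 2)^3 tells us the largest block for λ = 2 has size 3.
Step 3 — with total size 6, 3 blocks, and largest block 3, the block sizes (in nonincreasing order) are [3, 2, 1].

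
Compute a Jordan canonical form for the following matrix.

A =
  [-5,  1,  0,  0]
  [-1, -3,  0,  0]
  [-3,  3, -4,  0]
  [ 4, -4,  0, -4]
J_2(-4) ⊕ J_1(-4) ⊕ J_1(-4)

The characteristic polynomial is
  det(x·I − A) = x^4 + 16*x^3 + 96*x^2 + 256*x + 256 = (x + 4)^4

Eigenvalues and multiplicities (the geometric multiplicity of λ is n − rank(A − λI), which equals the number of Jordan blocks for λ):
  λ = -4: algebraic multiplicity = 4, geometric multiplicity = 3

Determining the block sizes for each eigenvalue:
  λ = -4: 3 blocks summing to 4 forces exactly one block of size 2 and the rest size 1 → block sizes [2, 1, 1]

Assembling the blocks gives a Jordan form
J =
  [-4,  1,  0,  0]
  [ 0, -4,  0,  0]
  [ 0,  0, -4,  0]
  [ 0,  0,  0, -4]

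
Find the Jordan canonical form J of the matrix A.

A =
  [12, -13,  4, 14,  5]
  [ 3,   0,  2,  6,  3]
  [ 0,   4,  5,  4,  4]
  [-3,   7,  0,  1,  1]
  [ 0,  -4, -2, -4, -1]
J_2(3) ⊕ J_1(3) ⊕ J_1(3) ⊕ J_1(5)

The characteristic polynomial is
  det(x·I − A) = x^5 - 17*x^4 + 114*x^3 - 378*x^2 + 621*x - 405 = (x - 5)*(x - 3)^4

Eigenvalues and multiplicities (the geometric multiplicity of λ is n − rank(A − λI), which equals the number of Jordan blocks for λ):
  λ = 3: algebraic multiplicity = 4, geometric multiplicity = 3
  λ = 5: algebraic multiplicity = 1, geometric multiplicity = 1

Determining the block sizes for each eigenvalue:
  λ = 3: 3 blocks summing to 4 forces exactly one block of size 2 and the rest size 1 → block sizes [2, 1, 1]
  λ = 5: one block (gm = 1), so the single block has size am = 1 → block sizes [1]

Assembling the blocks gives a Jordan form
J =
  [3, 1, 0, 0, 0]
  [0, 3, 0, 0, 0]
  [0, 0, 3, 0, 0]
  [0, 0, 0, 3, 0]
  [0, 0, 0, 0, 5]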